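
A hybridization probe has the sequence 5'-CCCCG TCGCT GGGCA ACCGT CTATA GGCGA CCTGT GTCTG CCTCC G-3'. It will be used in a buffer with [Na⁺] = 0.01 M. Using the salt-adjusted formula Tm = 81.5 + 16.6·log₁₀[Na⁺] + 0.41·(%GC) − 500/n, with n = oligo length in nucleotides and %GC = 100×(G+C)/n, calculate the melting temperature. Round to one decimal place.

Length n = 46. Base counts: C=18, G=13, T=10, A=5
G+C = 31, so %GC = 31/46 × 100 = 67.391%
Salt term: 16.6 × (-2) = -33.2
GC term: 0.41 × 67.391 = 27.63; length term: −500/46 = −10.87
Tm = 81.5 + (-33.2) + 27.63 − 10.87 = 65.06 → 65.1°C

65.1°C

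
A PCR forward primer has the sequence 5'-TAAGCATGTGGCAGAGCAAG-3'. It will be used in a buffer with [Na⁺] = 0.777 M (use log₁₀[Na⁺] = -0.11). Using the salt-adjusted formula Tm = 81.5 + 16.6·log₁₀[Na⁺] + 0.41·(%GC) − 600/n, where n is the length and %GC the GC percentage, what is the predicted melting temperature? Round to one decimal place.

70.2°C

Length n = 20. C=3, A=7, T=3, G=7
G+C = 10, so %GC = 10/20 × 100 = 50%
Salt term: 16.6 × (-0.11) = -1.826
GC term: 0.41 × 50 = 20.5; length term: −600/20 = −30
Tm = 81.5 + (-1.826) + 20.5 − 30 = 70.174 → 70.2°C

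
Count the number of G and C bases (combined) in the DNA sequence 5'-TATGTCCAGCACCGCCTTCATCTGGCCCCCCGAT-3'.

G=6, A=5, T=8, C=15
Total G or C: 6 + 15 = 21

21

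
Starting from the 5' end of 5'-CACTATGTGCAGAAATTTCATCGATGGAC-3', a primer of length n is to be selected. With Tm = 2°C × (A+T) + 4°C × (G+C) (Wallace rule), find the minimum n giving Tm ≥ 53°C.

n = 20

First 19 bases: CACTATGTGCAGAAATTTC → Tm = 52°C (< 53°C)
First 20 bases: CACTATGTGCAGAAATTTCA → Tm = 54°C (≥ 53°C)
Each additional base adds 2°C (A/T) or 4°C (G/C), so Tm is non-decreasing in n; n = 20 is the first length to reach 53°C.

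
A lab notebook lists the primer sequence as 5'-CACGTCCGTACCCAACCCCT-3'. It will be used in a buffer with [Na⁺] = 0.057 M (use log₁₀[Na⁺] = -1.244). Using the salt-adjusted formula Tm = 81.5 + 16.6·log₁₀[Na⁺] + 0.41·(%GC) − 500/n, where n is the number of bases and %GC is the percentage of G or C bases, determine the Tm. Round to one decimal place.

Length n = 20. T=3, C=11, G=2, A=4
G+C = 13, so %GC = 13/20 × 100 = 65%
Salt term: 16.6 × (-1.244) = -20.65
GC term: 0.41 × 65 = 26.65; length term: −500/20 = −25
Tm = 81.5 + (-20.65) + 26.65 − 25 = 62.5 → 62.5°C

62.5°C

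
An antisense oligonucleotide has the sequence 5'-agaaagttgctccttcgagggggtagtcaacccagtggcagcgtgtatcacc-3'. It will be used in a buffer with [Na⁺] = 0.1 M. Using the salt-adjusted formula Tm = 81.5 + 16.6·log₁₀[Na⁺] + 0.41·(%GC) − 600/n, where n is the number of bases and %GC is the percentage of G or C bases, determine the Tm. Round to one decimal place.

76.2°C

Length n = 52. Scanning the sequence gives A=12, G=16, T=11, C=13.
G+C = 29, so %GC = 29/52 × 100 = 55.769%
Salt term: 16.6 × (-1) = -16.6
GC term: 0.41 × 55.769 = 22.865; length term: −600/52 = −11.538
Tm = 81.5 + (-16.6) + 22.865 − 11.538 = 76.227 → 76.2°C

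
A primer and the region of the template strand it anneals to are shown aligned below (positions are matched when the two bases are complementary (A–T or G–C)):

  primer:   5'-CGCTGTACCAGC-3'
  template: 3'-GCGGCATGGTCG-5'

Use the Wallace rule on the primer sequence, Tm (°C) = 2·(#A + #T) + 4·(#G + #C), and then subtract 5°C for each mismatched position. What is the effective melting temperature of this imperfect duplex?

35°C

Primer base counts: A=2, T=2, G=3, C=5 → A+T=4, G+C=8
Perfect-match Tm = 2(4) + 4(8) = 8 + 32 = 40°C
Mismatches (positions where the bases are not complementary): 1 (at position 4)
Effective Tm = 40 − 1×5 = 40 − 5 = 35°C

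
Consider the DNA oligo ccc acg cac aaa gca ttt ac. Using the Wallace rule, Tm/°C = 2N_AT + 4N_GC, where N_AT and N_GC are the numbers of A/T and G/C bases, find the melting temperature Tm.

T=3, C=8, A=7, G=2
A+T = 10, G+C = 10
Tm = 4·10 + 2·10 = 40 + 20 = 60°C

60°C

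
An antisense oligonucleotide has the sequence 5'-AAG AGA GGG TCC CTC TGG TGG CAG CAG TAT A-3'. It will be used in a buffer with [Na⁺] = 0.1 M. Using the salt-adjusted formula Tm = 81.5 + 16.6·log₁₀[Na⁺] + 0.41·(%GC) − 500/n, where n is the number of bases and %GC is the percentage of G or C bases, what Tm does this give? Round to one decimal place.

71.3°C

Length n = 31. T=6, A=8, G=11, C=6
G+C = 17, so %GC = 17/31 × 100 = 54.839%
Salt term: 16.6 × (-1) = -16.6
GC term: 0.41 × 54.839 = 22.484; length term: −500/31 = −16.129
Tm = 81.5 + (-16.6) + 22.484 − 16.129 = 71.255 → 71.3°C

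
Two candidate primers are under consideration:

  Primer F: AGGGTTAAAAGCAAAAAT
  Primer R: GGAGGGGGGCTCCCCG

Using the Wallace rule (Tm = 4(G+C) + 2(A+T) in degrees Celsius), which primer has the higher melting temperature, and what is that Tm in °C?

Primer F: A+T=13, G+C=5 → Tm = 2(13)+4(5) = 46°C
Primer R: A+T=2, G+C=14 → Tm = 2(2)+4(14) = 60°C
46°C vs 60°C → primer R is higher.

Primer R, 60°C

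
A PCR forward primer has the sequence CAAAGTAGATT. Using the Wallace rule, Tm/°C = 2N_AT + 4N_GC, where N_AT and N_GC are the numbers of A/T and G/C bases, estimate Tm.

28°C

Scanning the sequence gives C=1, G=2, T=3, A=5.
A+T = 8, G+C = 3
Tm = 2×8 + 4×3 = 28°C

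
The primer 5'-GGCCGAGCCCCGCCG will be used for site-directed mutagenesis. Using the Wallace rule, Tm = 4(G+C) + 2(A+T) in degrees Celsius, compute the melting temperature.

58°C

T=0, C=8, A=1, G=6
AT pairs contribute 1, GC pairs contribute 14.
Tm = 4·14 + 2·1 = 56 + 2 = 58°C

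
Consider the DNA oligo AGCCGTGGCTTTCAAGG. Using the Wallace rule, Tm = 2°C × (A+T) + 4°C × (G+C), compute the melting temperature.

54°C

Counting bases: A=3, T=4, C=4, G=6
So N_AT = 7 and N_GC = 10.
Tm = 2(7) + 4(10) = 14 + 40 = 54°C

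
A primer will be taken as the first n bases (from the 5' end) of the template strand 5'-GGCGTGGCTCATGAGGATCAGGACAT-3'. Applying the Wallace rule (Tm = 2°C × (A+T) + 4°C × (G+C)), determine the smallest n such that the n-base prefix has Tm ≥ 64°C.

First 19 bases: GGCGTGGCTCATGAGGATC → Tm = 62°C (< 64°C)
First 20 bases: GGCGTGGCTCATGAGGATCA → Tm = 64°C (≥ 64°C)
Each additional base adds 2°C (A/T) or 4°C (G/C), so Tm is non-decreasing in n; n = 20 is the first length to reach 64°C.

n = 20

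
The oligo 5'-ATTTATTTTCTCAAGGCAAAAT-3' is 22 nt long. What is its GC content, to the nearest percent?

23%

Base counts: A=8, T=9, G=2, C=3
G+C = 2 + 3 = 5 out of 22 bases
%GC = 5/22 × 100 = 22.73% ≈ 23%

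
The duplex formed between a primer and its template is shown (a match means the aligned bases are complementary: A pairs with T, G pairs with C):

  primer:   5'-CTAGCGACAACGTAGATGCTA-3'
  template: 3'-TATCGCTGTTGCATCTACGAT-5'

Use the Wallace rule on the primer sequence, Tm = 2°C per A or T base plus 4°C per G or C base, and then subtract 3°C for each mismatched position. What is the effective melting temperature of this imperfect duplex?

Primer base counts: A=7, T=4, G=5, C=5 → A+T=11, G+C=10
Perfect-match Tm = 2(11) + 4(10) = 22 + 40 = 62°C
Mismatches (positions where the bases are not complementary): 1 (at position 1)
Effective Tm = 62 − 1×3 = 62 − 3 = 59°C

59°C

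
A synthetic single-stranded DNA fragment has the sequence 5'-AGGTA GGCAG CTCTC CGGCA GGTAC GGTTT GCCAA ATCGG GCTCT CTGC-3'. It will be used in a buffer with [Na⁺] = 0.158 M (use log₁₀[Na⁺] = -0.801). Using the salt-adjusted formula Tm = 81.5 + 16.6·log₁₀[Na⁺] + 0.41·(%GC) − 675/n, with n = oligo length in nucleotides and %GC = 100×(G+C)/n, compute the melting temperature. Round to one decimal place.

Length n = 49. Counting bases: A=8, C=14, T=11, G=16
G+C = 30, so %GC = 30/49 × 100 = 61.224%
Salt term: 16.6 × (-0.801) = -13.297
GC term: 0.41 × 61.224 = 25.102; length term: −675/49 = −13.776
Tm = 81.5 + (-13.297) + 25.102 − 13.776 = 79.529 → 79.5°C

79.5°C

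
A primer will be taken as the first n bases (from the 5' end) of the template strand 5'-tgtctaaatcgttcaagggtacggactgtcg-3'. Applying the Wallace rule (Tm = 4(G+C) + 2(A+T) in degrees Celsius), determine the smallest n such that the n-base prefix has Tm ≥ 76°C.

First 25 bases: TGTCTAAATCGTTCAAGGGTACGGA → Tm = 72°C (< 76°C)
First 26 bases: TGTCTAAATCGTTCAAGGGTACGGAC → Tm = 76°C (≥ 76°C)
Each additional base adds 2°C (A/T) or 4°C (G/C), so Tm is non-decreasing in n; n = 26 is the first length to reach 76°C.

n = 26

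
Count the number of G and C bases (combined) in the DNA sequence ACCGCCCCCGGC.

Counting bases: T=0, G=3, C=8, A=1
G+C = 3 + 8 = 11

11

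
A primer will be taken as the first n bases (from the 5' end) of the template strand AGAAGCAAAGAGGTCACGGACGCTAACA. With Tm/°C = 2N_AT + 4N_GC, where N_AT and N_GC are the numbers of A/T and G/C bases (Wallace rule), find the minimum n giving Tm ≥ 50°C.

n = 17

First 16 bases: AGAAGCAAAGAGGTCA → Tm = 46°C (< 50°C)
First 17 bases: AGAAGCAAAGAGGTCAC → Tm = 50°C (≥ 50°C)
Each additional base adds 2°C (A/T) or 4°C (G/C), so Tm is non-decreasing in n; n = 17 is the first length to reach 50°C.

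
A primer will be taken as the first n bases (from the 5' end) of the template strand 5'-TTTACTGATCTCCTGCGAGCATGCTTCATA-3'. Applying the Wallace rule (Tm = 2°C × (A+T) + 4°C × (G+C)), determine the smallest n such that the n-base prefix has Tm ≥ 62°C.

n = 21

First 20 bases: TTTACTGATCTCCTGCGAGC → Tm = 60°C (< 62°C)
First 21 bases: TTTACTGATCTCCTGCGAGCA → Tm = 62°C (≥ 62°C)
Since every base adds ≥2°C, Tm only increases with n, so the threshold is first crossed at n = 21.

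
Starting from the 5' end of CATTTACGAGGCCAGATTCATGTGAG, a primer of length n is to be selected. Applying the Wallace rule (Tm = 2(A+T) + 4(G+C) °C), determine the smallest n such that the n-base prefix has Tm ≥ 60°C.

n = 21

First 20 bases: CATTTACGAGGCCAGATTCA → Tm = 58°C (< 60°C)
First 21 bases: CATTTACGAGGCCAGATTCAT → Tm = 60°C (≥ 60°C)
Since every base adds ≥2°C, Tm only increases with n, so the threshold is first crossed at n = 21.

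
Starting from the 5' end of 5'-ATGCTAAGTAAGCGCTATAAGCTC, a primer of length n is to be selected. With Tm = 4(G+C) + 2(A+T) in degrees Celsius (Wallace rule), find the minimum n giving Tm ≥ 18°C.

First 6 bases: ATGCTA → Tm = 16°C (< 18°C)
First 7 bases: ATGCTAA → Tm = 18°C (≥ 18°C)
Since every base adds ≥2°C, Tm only increases with n, so the threshold is first crossed at n = 7.

n = 7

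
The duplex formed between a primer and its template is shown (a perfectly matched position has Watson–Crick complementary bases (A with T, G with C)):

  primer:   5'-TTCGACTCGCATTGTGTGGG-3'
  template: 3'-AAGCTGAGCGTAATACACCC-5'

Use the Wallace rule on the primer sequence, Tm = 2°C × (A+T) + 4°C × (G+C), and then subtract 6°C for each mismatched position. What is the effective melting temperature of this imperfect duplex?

56°C

Primer base counts: A=2, T=7, G=7, C=4 → A+T=9, G+C=11
Perfect-match Tm = 2(9) + 4(11) = 18 + 44 = 62°C
Mismatches (positions where the bases are not complementary): 1 (at position 14)
Effective Tm = 62 − 1×6 = 62 − 6 = 56°C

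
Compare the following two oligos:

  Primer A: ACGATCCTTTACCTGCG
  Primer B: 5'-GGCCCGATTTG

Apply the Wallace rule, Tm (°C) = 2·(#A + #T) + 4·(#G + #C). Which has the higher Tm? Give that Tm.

Primer A: A+T=8, G+C=9 → Tm = 2(8)+4(9) = 52°C
Primer B: A+T=4, G+C=7 → Tm = 2(4)+4(7) = 36°C
52°C vs 36°C → primer A is higher.

Primer A, 52°C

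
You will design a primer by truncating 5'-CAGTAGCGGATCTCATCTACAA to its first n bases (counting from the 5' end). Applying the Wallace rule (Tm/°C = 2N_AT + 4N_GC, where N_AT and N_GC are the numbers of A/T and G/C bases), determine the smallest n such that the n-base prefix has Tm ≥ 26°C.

n = 8

First 7 bases: CAGTAGC → Tm = 22°C (< 26°C)
First 8 bases: CAGTAGCG → Tm = 26°C (≥ 26°C)
Each additional base adds 2°C (A/T) or 4°C (G/C), so Tm is non-decreasing in n; n = 8 is the first length to reach 26°C.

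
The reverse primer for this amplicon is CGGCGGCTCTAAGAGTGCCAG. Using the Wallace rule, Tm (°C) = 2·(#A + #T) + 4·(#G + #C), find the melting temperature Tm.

70°C

Counting bases: C=6, G=8, T=3, A=4
So N_AT = 7 and N_GC = 14.
Tm = 2×7 + 4×14 = 70°C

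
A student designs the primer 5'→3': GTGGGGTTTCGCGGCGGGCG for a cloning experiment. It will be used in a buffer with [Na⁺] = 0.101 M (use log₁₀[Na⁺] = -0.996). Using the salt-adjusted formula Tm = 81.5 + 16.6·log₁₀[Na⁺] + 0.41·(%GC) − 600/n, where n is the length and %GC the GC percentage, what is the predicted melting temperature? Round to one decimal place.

67.8°C

Length n = 20. Base counts: G=12, C=4, T=4, A=0
G+C = 16, so %GC = 16/20 × 100 = 80%
Salt term: 16.6 × (-0.996) = -16.534
GC term: 0.41 × 80 = 32.8; length term: −600/20 = −30
Tm = 81.5 + (-16.534) + 32.8 − 30 = 67.766 → 67.8°C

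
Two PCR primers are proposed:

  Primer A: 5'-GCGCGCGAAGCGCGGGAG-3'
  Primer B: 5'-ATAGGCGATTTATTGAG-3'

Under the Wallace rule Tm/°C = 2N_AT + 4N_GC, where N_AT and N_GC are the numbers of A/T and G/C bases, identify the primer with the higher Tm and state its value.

Primer A: A+T=3, G+C=15 → Tm = 2(3)+4(15) = 66°C
Primer B: A+T=11, G+C=6 → Tm = 2(11)+4(6) = 46°C
66°C vs 46°C → primer A is higher.

Primer A, 66°C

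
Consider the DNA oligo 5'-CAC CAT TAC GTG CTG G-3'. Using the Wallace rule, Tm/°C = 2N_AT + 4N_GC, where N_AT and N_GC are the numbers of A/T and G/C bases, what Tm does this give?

50°C

T=4, C=5, G=4, A=3
AT pairs contribute 7, GC pairs contribute 9.
Tm = 2(7) + 4(9) = 14 + 36 = 50°C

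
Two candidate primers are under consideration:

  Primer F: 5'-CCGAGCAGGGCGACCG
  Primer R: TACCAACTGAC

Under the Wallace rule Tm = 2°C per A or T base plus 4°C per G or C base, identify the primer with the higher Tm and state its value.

Primer F, 58°C

Primer F: A+T=3, G+C=13 → Tm = 2(3)+4(13) = 58°C
Primer R: A+T=6, G+C=5 → Tm = 2(6)+4(5) = 32°C
58°C vs 32°C → primer F is higher.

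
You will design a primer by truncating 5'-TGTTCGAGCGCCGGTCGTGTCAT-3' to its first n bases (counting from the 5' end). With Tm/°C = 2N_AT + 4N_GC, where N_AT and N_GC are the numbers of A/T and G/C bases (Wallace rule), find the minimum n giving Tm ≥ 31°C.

First 9 bases: TGTTCGAGC → Tm = 28°C (< 31°C)
First 10 bases: TGTTCGAGCG → Tm = 32°C (≥ 31°C)
Each additional base adds 2°C (A/T) or 4°C (G/C), so Tm is non-decreasing in n; n = 10 is the first length to reach 31°C.

n = 10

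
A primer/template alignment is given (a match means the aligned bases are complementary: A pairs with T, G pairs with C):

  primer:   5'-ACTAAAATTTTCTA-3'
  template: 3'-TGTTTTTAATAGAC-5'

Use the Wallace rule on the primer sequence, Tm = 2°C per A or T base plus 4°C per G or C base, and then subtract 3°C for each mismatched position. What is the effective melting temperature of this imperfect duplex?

Primer base counts: A=6, T=6, G=0, C=2 → A+T=12, G+C=2
Perfect-match Tm = 2(12) + 4(2) = 24 + 8 = 32°C
Mismatches (positions where the bases are not complementary): 3 (at positions 3, 10, 14)
Effective Tm = 32 − 3×3 = 32 − 9 = 23°C

23°C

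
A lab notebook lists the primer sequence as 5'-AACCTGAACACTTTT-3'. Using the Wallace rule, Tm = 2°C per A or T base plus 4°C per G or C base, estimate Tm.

A=5, C=4, T=5, G=1
So N_AT = 10 and N_GC = 5.
Tm = 4·5 + 2·10 = 20 + 20 = 40°C

40°C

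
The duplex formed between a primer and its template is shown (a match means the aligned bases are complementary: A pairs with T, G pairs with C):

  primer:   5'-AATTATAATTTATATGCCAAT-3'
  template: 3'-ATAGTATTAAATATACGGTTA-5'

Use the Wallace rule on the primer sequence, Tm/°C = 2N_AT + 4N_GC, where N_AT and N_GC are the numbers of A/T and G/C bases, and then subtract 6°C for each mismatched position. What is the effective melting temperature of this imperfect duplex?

Primer base counts: A=9, T=9, G=1, C=2 → A+T=18, G+C=3
Perfect-match Tm = 2(18) + 4(3) = 36 + 12 = 48°C
Mismatches (positions where the bases are not complementary): 2 (at positions 1, 4)
Effective Tm = 48 − 2×6 = 48 − 12 = 36°C

36°C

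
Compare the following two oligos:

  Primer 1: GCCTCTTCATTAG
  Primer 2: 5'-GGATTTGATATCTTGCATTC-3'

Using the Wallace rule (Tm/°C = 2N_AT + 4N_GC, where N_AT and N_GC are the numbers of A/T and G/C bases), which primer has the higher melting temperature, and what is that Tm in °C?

Primer 1: A+T=7, G+C=6 → Tm = 2(7)+4(6) = 38°C
Primer 2: A+T=13, G+C=7 → Tm = 2(13)+4(7) = 54°C
38°C vs 54°C → primer 2 is higher.

Primer 2, 54°C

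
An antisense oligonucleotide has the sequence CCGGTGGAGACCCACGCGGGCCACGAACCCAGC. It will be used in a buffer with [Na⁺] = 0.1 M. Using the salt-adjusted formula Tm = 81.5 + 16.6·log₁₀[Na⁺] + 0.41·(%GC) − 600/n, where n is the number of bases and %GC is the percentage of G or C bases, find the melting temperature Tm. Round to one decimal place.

77.8°C

Length n = 33. A=7, T=1, C=14, G=11
G+C = 25, so %GC = 25/33 × 100 = 75.758%
Salt term: 16.6 × (-1) = -16.6
GC term: 0.41 × 75.758 = 31.061; length term: −600/33 = −18.182
Tm = 81.5 + (-16.6) + 31.061 − 18.182 = 77.779 → 77.8°C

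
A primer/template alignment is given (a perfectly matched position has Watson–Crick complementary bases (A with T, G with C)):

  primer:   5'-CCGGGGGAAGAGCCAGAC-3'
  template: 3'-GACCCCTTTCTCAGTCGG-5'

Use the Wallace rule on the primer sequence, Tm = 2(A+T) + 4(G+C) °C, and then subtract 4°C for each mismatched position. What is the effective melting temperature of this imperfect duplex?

46°C

Primer base counts: A=5, T=0, G=8, C=5 → A+T=5, G+C=13
Perfect-match Tm = 2(5) + 4(13) = 10 + 52 = 62°C
Mismatches (positions where the bases are not complementary): 4 (at positions 2, 7, 13, 17)
Effective Tm = 62 − 4×4 = 62 − 16 = 46°C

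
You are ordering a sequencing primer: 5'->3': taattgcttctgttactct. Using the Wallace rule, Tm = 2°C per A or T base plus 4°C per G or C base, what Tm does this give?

50°C

Counting bases: A=3, G=2, C=4, T=10
AT pairs contribute 13, GC pairs contribute 6.
Tm = 2(13) + 4(6) = 26 + 24 = 50°C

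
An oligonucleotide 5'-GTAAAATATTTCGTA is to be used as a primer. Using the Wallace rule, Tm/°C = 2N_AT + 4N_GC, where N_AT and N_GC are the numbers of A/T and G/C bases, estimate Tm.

Counting bases: G=2, A=6, C=1, T=6
So N_AT = 12 and N_GC = 3.
Tm = 4·3 + 2·12 = 12 + 24 = 36°C

36°C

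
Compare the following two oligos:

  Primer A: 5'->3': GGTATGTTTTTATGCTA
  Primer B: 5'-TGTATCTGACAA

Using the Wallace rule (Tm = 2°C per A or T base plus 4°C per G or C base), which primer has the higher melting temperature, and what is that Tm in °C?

Primer A: A+T=12, G+C=5 → Tm = 2(12)+4(5) = 44°C
Primer B: A+T=8, G+C=4 → Tm = 2(8)+4(4) = 32°C
44°C vs 32°C → primer A is higher.

Primer A, 44°C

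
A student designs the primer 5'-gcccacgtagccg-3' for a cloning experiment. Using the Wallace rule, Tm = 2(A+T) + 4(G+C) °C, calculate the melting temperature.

46°C

Scanning the sequence gives C=6, G=4, A=2, T=1.
So N_AT = 3 and N_GC = 10.
Tm = 4·10 + 2·3 = 40 + 6 = 46°C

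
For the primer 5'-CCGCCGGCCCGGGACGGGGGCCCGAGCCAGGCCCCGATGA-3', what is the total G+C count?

34

Counting bases: G=17, A=5, T=1, C=17
Total G or C: 17 + 17 = 34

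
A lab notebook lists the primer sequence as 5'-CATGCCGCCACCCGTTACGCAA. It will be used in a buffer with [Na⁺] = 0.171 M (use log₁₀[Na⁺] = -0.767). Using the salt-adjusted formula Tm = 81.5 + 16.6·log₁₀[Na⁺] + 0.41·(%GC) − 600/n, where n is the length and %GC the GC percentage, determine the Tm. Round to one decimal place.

67.6°C

Length n = 22. Counting bases: C=10, T=3, G=4, A=5
G+C = 14, so %GC = 14/22 × 100 = 63.636%
Salt term: 16.6 × (-0.767) = -12.732
GC term: 0.41 × 63.636 = 26.091; length term: −600/22 = −27.273
Tm = 81.5 + (-12.732) + 26.091 − 27.273 = 67.586 → 67.6°C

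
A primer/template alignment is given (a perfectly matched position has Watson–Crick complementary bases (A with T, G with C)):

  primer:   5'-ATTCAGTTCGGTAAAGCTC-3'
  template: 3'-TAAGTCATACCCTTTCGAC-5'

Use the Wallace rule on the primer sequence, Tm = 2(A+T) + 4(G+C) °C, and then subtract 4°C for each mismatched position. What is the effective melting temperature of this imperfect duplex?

Primer base counts: A=5, T=6, G=4, C=4 → A+T=11, G+C=8
Perfect-match Tm = 2(11) + 4(8) = 22 + 32 = 54°C
Mismatches (positions where the bases are not complementary): 4 (at positions 8, 9, 12, 19)
Effective Tm = 54 − 4×4 = 54 − 16 = 38°C

38°C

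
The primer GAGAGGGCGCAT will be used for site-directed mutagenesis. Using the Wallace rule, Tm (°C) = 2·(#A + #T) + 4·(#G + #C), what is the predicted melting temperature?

40°C

Counting bases: G=6, A=3, C=2, T=1
So N_AT = 4 and N_GC = 8.
Tm = 2×4 + 4×8 = 40°C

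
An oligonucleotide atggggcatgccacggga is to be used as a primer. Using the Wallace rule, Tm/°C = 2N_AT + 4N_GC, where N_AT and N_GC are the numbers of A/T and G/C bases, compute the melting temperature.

60°C

Base counts: A=4, G=8, C=4, T=2
So N_AT = 6 and N_GC = 12.
Tm = 4·12 + 2·6 = 48 + 12 = 60°C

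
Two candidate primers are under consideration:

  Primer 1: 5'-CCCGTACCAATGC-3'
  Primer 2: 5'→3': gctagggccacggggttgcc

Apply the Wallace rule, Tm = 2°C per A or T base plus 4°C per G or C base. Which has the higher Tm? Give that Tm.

Primer 2, 70°C

Primer 1: A+T=5, G+C=8 → Tm = 2(5)+4(8) = 42°C
Primer 2: A+T=5, G+C=15 → Tm = 2(5)+4(15) = 70°C
42°C vs 70°C → primer 2 is higher.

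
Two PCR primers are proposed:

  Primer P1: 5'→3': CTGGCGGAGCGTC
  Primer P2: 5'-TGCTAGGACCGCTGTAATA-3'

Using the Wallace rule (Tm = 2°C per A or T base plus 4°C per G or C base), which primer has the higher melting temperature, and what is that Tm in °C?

Primer P1: A+T=3, G+C=10 → Tm = 2(3)+4(10) = 46°C
Primer P2: A+T=10, G+C=9 → Tm = 2(10)+4(9) = 56°C
46°C vs 56°C → primer P2 is higher.

Primer P2, 56°C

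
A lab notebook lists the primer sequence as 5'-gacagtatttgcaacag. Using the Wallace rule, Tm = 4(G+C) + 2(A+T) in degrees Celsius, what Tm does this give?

Counting bases: T=4, C=3, A=6, G=4
So N_AT = 10 and N_GC = 7.
Tm = 4·7 + 2·10 = 28 + 20 = 48°C

48°C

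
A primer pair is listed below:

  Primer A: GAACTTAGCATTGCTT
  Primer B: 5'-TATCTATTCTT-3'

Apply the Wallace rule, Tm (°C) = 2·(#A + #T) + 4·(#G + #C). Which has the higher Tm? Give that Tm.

Primer A: A+T=10, G+C=6 → Tm = 2(10)+4(6) = 44°C
Primer B: A+T=9, G+C=2 → Tm = 2(9)+4(2) = 26°C
44°C vs 26°C → primer A is higher.

Primer A, 44°C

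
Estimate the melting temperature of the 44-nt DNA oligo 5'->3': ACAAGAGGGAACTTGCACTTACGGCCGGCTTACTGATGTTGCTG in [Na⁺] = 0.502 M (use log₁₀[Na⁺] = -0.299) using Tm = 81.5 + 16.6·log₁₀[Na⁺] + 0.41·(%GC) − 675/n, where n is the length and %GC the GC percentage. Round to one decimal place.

Length n = 44. A=10, G=13, T=11, C=10
G+C = 23, so %GC = 23/44 × 100 = 52.273%
Salt term: 16.6 × (-0.299) = -4.963
GC term: 0.41 × 52.273 = 21.432; length term: −675/44 = −15.341
Tm = 81.5 + (-4.963) + 21.432 − 15.341 = 82.628 → 82.6°C

82.6°C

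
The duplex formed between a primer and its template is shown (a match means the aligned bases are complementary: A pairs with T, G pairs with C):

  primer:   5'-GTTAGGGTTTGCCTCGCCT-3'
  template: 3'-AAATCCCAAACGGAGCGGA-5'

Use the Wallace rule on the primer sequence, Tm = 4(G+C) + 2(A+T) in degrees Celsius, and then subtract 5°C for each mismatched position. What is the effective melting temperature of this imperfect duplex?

Primer base counts: A=1, T=7, G=6, C=5 → A+T=8, G+C=11
Perfect-match Tm = 2(8) + 4(11) = 16 + 44 = 60°C
Mismatches (positions where the bases are not complementary): 1 (at position 1)
Effective Tm = 60 − 1×5 = 60 − 5 = 55°C

55°C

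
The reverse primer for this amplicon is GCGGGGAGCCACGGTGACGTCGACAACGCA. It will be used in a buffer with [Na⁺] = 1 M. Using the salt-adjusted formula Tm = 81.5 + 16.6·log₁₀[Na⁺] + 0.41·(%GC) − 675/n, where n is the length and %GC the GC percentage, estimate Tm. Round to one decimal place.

87.7°C

Length n = 30. Counting bases: C=9, T=2, G=12, A=7
G+C = 21, so %GC = 21/30 × 100 = 70%
Salt term: 16.6 × (0) = 0
GC term: 0.41 × 70 = 28.7; length term: −675/30 = −22.5
Tm = 81.5 + (0) + 28.7 − 22.5 = 87.7 → 87.7°C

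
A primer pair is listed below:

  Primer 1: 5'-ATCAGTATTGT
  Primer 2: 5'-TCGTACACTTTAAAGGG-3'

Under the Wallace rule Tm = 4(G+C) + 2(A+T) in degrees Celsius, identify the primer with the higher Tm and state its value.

Primer 2, 48°C

Primer 1: A+T=8, G+C=3 → Tm = 2(8)+4(3) = 28°C
Primer 2: A+T=10, G+C=7 → Tm = 2(10)+4(7) = 48°C
28°C vs 48°C → primer 2 is higher.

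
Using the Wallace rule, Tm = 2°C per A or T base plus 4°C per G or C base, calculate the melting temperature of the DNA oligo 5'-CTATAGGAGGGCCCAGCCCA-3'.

Base counts: T=2, G=6, C=7, A=5
AT pairs contribute 7, GC pairs contribute 13.
Tm = 2×7 + 4×13 = 66°C

66°C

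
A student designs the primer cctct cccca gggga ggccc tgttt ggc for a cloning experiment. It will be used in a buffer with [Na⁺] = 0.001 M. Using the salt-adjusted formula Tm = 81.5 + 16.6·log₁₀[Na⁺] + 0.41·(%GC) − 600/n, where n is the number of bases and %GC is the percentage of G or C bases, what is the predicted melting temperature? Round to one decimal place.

39.6°C

Length n = 28. Counting bases: T=6, C=11, G=9, A=2
G+C = 20, so %GC = 20/28 × 100 = 71.429%
Salt term: 16.6 × (-3) = -49.8
GC term: 0.41 × 71.429 = 29.286; length term: −600/28 = −21.429
Tm = 81.5 + (-49.8) + 29.286 − 21.429 = 39.557 → 39.6°C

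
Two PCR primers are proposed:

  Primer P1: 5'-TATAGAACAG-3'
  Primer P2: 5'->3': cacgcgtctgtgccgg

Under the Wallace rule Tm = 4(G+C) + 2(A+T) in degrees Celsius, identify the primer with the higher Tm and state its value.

Primer P2, 56°C

Primer P1: A+T=7, G+C=3 → Tm = 2(7)+4(3) = 26°C
Primer P2: A+T=4, G+C=12 → Tm = 2(4)+4(12) = 56°C
26°C vs 56°C → primer P2 is higher.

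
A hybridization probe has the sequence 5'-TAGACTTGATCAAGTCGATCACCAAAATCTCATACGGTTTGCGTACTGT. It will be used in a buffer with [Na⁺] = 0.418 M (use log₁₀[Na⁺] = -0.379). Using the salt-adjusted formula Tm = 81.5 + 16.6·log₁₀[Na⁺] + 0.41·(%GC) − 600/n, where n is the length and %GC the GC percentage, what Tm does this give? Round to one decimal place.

79.7°C

Length n = 49. Counting bases: C=11, G=9, T=15, A=14
G+C = 20, so %GC = 20/49 × 100 = 40.816%
Salt term: 16.6 × (-0.379) = -6.291
GC term: 0.41 × 40.816 = 16.735; length term: −600/49 = −12.245
Tm = 81.5 + (-6.291) + 16.735 − 12.245 = 79.699 → 79.7°C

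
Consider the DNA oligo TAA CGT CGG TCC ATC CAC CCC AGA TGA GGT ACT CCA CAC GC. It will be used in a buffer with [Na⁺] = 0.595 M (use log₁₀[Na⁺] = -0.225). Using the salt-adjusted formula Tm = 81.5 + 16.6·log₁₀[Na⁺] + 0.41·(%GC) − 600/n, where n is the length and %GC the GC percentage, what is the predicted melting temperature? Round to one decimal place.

Length n = 41. Scanning the sequence gives T=7, G=8, A=10, C=16.
G+C = 24, so %GC = 24/41 × 100 = 58.537%
Salt term: 16.6 × (-0.225) = -3.735
GC term: 0.41 × 58.537 = 24; length term: −600/41 = −14.634
Tm = 81.5 + (-3.735) + 24 − 14.634 = 87.131 → 87.1°C

87.1°C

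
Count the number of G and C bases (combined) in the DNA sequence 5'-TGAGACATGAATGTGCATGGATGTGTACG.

13

Base counts: A=8, G=10, T=8, C=3
G+C = 10 + 3 = 13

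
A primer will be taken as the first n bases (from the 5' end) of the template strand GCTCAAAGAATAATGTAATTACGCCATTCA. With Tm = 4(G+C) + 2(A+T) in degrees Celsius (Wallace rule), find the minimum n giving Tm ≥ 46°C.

First 17 bases: GCTCAAAGAATAATGTA → Tm = 44°C (< 46°C)
First 18 bases: GCTCAAAGAATAATGTAA → Tm = 46°C (≥ 46°C)
Since every base adds ≥2°C, Tm only increases with n, so the threshold is first crossed at n = 18.

n = 18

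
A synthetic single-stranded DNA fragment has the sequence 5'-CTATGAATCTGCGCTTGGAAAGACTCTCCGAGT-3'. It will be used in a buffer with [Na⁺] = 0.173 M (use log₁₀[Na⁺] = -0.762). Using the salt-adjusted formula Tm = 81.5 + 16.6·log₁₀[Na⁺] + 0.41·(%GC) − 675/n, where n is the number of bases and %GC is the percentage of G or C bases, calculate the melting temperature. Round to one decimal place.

68.3°C

Length n = 33. Counting bases: A=8, C=8, T=9, G=8
G+C = 16, so %GC = 16/33 × 100 = 48.485%
Salt term: 16.6 × (-0.762) = -12.649
GC term: 0.41 × 48.485 = 19.879; length term: −675/33 = −20.455
Tm = 81.5 + (-12.649) + 19.879 − 20.455 = 68.275 → 68.3°C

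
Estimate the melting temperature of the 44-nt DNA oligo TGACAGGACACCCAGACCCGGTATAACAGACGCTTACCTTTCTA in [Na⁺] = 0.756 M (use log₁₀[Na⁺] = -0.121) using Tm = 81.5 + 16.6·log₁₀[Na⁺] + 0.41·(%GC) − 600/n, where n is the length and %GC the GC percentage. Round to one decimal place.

Length n = 44. Scanning the sequence gives C=14, G=8, A=13, T=9.
G+C = 22, so %GC = 22/44 × 100 = 50%
Salt term: 16.6 × (-0.121) = -2.009
GC term: 0.41 × 50 = 20.5; length term: −600/44 = −13.636
Tm = 81.5 + (-2.009) + 20.5 − 13.636 = 86.355 → 86.4°C

86.4°C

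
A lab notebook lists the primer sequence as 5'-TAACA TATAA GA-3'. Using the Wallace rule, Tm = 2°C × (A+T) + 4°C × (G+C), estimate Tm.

28°C

T=3, A=7, C=1, G=1
So N_AT = 10 and N_GC = 2.
Tm = 4·2 + 2·10 = 8 + 20 = 28°C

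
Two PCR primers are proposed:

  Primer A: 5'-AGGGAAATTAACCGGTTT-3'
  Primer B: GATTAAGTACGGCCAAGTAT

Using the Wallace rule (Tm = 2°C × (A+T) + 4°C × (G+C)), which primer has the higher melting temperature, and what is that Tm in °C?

Primer A: A+T=11, G+C=7 → Tm = 2(11)+4(7) = 50°C
Primer B: A+T=12, G+C=8 → Tm = 2(12)+4(8) = 56°C
50°C vs 56°C → primer B is higher.

Primer B, 56°C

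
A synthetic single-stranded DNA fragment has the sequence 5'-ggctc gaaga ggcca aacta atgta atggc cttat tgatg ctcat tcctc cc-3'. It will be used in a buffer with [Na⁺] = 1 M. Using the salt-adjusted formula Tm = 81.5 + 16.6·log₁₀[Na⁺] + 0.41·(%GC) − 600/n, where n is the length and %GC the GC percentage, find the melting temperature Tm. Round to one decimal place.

89.7°C

Length n = 52. Scanning the sequence gives A=13, T=14, G=11, C=14.
G+C = 25, so %GC = 25/52 × 100 = 48.077%
Salt term: 16.6 × (0) = 0
GC term: 0.41 × 48.077 = 19.712; length term: −600/52 = −11.538
Tm = 81.5 + (0) + 19.712 − 11.538 = 89.674 → 89.7°C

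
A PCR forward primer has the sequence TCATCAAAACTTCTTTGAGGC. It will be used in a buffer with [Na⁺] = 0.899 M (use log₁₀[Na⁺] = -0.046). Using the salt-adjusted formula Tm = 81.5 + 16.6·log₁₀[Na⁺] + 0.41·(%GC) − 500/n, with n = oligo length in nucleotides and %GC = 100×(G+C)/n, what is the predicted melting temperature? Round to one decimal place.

72.5°C

Length n = 21. Scanning the sequence gives T=7, G=3, A=6, C=5.
G+C = 8, so %GC = 8/21 × 100 = 38.095%
Salt term: 16.6 × (-0.046) = -0.764
GC term: 0.41 × 38.095 = 15.619; length term: −500/21 = −23.81
Tm = 81.5 + (-0.764) + 15.619 − 23.81 = 72.545 → 72.5°C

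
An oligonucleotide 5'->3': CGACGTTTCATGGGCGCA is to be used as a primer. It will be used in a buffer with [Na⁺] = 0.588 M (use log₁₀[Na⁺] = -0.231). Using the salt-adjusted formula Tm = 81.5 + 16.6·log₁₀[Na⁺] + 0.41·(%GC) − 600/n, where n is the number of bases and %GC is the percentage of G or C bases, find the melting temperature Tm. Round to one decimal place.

69.4°C

Length n = 18. C=5, G=6, T=4, A=3
G+C = 11, so %GC = 11/18 × 100 = 61.111%
Salt term: 16.6 × (-0.231) = -3.835
GC term: 0.41 × 61.111 = 25.056; length term: −600/18 = −33.333
Tm = 81.5 + (-3.835) + 25.056 − 33.333 = 69.388 → 69.4°C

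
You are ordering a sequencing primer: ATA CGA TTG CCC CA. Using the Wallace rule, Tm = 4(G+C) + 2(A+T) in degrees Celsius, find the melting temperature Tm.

42°C

Scanning the sequence gives C=5, T=3, G=2, A=4.
AT pairs contribute 7, GC pairs contribute 7.
Tm = 4·7 + 2·7 = 28 + 14 = 42°C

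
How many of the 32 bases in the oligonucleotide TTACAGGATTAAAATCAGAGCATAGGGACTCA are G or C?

12

Scanning the sequence gives G=7, C=5, T=7, A=13.
G+C = 7 + 5 = 12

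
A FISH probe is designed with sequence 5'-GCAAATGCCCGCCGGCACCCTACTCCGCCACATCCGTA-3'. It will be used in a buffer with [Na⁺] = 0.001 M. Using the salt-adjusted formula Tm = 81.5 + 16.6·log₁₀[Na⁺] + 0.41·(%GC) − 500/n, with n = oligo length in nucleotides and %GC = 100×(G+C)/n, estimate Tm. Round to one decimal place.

Length n = 38. Counting bases: T=5, A=8, C=18, G=7
G+C = 25, so %GC = 25/38 × 100 = 65.789%
Salt term: 16.6 × (-3) = -49.8
GC term: 0.41 × 65.789 = 26.973; length term: −500/38 = −13.158
Tm = 81.5 + (-49.8) + 26.973 − 13.158 = 45.515 → 45.5°C

45.5°C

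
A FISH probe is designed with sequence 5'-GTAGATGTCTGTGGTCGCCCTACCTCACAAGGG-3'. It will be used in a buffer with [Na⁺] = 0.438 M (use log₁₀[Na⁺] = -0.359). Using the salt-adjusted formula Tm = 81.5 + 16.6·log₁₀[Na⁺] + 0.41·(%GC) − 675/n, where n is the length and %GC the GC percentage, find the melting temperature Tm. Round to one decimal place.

78.7°C

Length n = 33. T=8, A=6, G=10, C=9
G+C = 19, so %GC = 19/33 × 100 = 57.576%
Salt term: 16.6 × (-0.359) = -5.959
GC term: 0.41 × 57.576 = 23.606; length term: −675/33 = −20.455
Tm = 81.5 + (-5.959) + 23.606 − 20.455 = 78.692 → 78.7°C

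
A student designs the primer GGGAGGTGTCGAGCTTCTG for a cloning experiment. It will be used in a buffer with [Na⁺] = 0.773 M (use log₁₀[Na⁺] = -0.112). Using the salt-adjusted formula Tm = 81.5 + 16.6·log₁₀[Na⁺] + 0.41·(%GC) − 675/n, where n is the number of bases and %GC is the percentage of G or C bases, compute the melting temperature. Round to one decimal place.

70.0°C

Length n = 19. Counting bases: A=2, C=3, G=9, T=5
G+C = 12, so %GC = 12/19 × 100 = 63.158%
Salt term: 16.6 × (-0.112) = -1.859
GC term: 0.41 × 63.158 = 25.895; length term: −675/19 = −35.526
Tm = 81.5 + (-1.859) + 25.895 − 35.526 = 70.01 → 70.0°C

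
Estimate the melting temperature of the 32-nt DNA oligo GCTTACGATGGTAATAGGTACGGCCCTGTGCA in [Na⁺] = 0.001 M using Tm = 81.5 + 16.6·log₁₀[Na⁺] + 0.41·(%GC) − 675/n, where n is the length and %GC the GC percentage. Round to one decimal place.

32.4°C

Length n = 32. C=7, G=10, T=8, A=7
G+C = 17, so %GC = 17/32 × 100 = 53.125%
Salt term: 16.6 × (-3) = -49.8
GC term: 0.41 × 53.125 = 21.781; length term: −675/32 = −21.094
Tm = 81.5 + (-49.8) + 21.781 − 21.094 = 32.387 → 32.4°C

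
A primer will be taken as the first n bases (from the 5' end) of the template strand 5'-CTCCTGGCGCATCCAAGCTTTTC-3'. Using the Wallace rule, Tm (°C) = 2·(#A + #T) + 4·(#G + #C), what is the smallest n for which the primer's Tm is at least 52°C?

First 15 bases: CTCCTGGCGCATCCA → Tm = 50°C (< 52°C)
First 16 bases: CTCCTGGCGCATCCAA → Tm = 52°C (≥ 52°C)
Since every base adds ≥2°C, Tm only increases with n, so the threshold is first crossed at n = 16.

n = 16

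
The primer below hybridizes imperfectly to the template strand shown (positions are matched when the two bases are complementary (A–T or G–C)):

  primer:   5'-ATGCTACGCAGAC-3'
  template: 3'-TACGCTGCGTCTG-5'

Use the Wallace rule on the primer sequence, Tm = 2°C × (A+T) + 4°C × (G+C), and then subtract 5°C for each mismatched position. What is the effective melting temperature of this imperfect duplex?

35°C

Primer base counts: A=4, T=2, G=3, C=4 → A+T=6, G+C=7
Perfect-match Tm = 2(6) + 4(7) = 12 + 28 = 40°C
Mismatches (positions where the bases are not complementary): 1 (at position 5)
Effective Tm = 40 − 1×5 = 40 − 5 = 35°C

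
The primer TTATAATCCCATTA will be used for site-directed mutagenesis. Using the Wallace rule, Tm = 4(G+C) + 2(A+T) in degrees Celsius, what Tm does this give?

34°C

G=0, C=3, T=6, A=5
So N_AT = 11 and N_GC = 3.
Tm = 4·3 + 2·11 = 12 + 22 = 34°C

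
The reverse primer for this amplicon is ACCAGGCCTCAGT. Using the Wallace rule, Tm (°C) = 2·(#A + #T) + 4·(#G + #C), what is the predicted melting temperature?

42°C

Base counts: C=5, G=3, A=3, T=2
A+T = 5, G+C = 8
Tm = 4·8 + 2·5 = 32 + 10 = 42°C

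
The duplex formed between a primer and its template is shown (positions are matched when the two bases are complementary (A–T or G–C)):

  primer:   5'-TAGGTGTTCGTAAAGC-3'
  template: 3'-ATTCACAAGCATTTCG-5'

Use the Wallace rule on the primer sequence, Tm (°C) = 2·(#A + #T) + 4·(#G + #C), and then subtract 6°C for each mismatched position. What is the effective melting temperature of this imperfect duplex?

Primer base counts: A=4, T=5, G=5, C=2 → A+T=9, G+C=7
Perfect-match Tm = 2(9) + 4(7) = 18 + 28 = 46°C
Mismatches (positions where the bases are not complementary): 1 (at position 3)
Effective Tm = 46 − 1×6 = 46 − 6 = 40°C

40°C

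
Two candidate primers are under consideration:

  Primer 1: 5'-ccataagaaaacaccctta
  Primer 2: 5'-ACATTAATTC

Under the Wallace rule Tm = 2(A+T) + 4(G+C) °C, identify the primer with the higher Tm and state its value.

Primer 1: A+T=12, G+C=7 → Tm = 2(12)+4(7) = 52°C
Primer 2: A+T=8, G+C=2 → Tm = 2(8)+4(2) = 24°C
52°C vs 24°C → primer 1 is higher.

Primer 1, 52°C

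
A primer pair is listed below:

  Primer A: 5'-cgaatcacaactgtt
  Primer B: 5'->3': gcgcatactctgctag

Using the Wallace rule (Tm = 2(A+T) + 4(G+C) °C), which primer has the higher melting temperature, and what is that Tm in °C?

Primer B, 50°C

Primer A: A+T=9, G+C=6 → Tm = 2(9)+4(6) = 42°C
Primer B: A+T=7, G+C=9 → Tm = 2(7)+4(9) = 50°C
42°C vs 50°C → primer B is higher.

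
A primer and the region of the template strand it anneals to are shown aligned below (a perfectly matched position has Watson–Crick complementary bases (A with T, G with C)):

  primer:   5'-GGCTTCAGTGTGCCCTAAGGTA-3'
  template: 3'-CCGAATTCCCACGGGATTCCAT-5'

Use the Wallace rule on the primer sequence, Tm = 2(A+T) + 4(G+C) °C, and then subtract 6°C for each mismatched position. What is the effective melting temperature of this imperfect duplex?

56°C

Primer base counts: A=4, T=6, G=7, C=5 → A+T=10, G+C=12
Perfect-match Tm = 2(10) + 4(12) = 20 + 48 = 68°C
Mismatches (positions where the bases are not complementary): 2 (at positions 6, 9)
Effective Tm = 68 − 2×6 = 68 − 12 = 56°C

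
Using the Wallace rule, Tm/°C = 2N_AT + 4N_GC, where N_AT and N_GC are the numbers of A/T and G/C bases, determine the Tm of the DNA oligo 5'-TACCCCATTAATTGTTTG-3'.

48°C

T=8, C=4, A=4, G=2
A+T = 12, G+C = 6
Tm = 2×12 + 4×6 = 48°C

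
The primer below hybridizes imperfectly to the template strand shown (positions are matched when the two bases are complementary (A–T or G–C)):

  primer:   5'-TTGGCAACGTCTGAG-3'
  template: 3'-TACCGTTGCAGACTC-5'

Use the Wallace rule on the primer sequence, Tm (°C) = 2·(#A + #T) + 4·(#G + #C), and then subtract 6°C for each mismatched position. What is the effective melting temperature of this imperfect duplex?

40°C

Primer base counts: A=3, T=4, G=5, C=3 → A+T=7, G+C=8
Perfect-match Tm = 2(7) + 4(8) = 14 + 32 = 46°C
Mismatches (positions where the bases are not complementary): 1 (at position 1)
Effective Tm = 46 − 1×6 = 46 − 6 = 40°C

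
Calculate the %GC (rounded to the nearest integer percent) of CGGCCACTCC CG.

Scanning the sequence gives G=3, C=7, T=1, A=1.
G+C = 3 + 7 = 10 out of 12 bases
%GC = 10/12 × 100 = 83.33% ≈ 83%

83%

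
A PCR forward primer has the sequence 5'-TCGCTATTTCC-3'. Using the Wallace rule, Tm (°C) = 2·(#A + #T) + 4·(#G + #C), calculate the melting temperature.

32°C

Scanning the sequence gives G=1, A=1, C=4, T=5.
A+T = 6, G+C = 5
Tm = 2×6 + 4×5 = 32°C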